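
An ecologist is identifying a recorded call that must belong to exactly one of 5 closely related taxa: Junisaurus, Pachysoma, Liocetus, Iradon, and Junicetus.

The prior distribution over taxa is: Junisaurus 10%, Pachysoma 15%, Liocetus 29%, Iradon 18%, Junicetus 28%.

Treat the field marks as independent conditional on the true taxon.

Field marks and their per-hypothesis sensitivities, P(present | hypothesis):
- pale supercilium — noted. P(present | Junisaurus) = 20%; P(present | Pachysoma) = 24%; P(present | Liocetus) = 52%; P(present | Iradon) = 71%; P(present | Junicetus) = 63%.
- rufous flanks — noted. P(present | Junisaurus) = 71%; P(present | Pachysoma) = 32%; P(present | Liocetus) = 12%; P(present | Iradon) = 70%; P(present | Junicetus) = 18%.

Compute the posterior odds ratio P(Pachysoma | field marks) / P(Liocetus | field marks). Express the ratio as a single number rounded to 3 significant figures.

The normalizing constant cancels in an odds ratio, so compute prior × likelihood for the two hypotheses only:
  Pachysoma: 0.15 × 0.24 × 0.32 = 0.01152
  Liocetus: 0.29 × 0.52 × 0.12 = 0.018096
Odds(Pachysoma : Liocetus) = 0.01152 / 0.018096 ≈ 0.637.

0.637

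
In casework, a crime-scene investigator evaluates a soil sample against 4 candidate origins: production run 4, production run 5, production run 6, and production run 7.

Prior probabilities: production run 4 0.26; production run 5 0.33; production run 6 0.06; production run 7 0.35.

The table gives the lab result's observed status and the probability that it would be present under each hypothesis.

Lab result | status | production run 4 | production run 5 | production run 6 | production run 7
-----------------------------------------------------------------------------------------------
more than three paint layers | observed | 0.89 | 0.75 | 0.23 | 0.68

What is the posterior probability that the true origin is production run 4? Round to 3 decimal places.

0.317

For each hypothesis, the unnormalized posterior weight is prior × likelihood:
  production run 4: 0.26 × 0.89 = 0.2314
  production run 5: 0.33 × 0.75 = 0.2475
  production run 6: 0.06 × 0.23 = 0.0138
  production run 7: 0.35 × 0.68 = 0.238
The unnormalized weights sum to 0.7307.
P(production run 4 | evidence) = 0.2314 / 0.7307 ≈ 0.317.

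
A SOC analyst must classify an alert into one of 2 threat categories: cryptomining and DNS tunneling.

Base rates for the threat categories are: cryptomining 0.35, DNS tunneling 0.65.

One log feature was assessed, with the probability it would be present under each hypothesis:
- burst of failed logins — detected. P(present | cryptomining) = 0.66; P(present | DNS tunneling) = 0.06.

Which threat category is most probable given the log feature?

cryptomining

Multiply each prior by the likelihood of the log feature:
  cryptomining: 0.35 × 0.66 = 0.231
  DNS tunneling: 0.65 × 0.06 = 0.039
Normalizing constant Z = 0.231 + 0.039 = 0.27.
P(cryptomining | evidence) ≈ 0.231 / 0.27 ≈ 0.856
P(DNS tunneling | evidence) ≈ 0.039 / 0.27 ≈ 0.144
The largest is 0.856, so cryptomining is most probable.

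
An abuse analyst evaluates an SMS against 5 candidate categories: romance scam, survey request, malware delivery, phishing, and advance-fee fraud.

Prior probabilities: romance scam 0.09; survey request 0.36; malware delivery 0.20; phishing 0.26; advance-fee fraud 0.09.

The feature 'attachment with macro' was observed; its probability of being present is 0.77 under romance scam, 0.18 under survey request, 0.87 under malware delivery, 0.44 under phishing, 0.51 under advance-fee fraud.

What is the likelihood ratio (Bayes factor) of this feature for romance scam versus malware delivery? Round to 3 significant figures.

Likelihood of this feature under each hypothesis:
  romance scam: 0.77
  malware delivery: 0.87
Bayes factor = 0.77 / 0.87 ≈ 0.885

0.885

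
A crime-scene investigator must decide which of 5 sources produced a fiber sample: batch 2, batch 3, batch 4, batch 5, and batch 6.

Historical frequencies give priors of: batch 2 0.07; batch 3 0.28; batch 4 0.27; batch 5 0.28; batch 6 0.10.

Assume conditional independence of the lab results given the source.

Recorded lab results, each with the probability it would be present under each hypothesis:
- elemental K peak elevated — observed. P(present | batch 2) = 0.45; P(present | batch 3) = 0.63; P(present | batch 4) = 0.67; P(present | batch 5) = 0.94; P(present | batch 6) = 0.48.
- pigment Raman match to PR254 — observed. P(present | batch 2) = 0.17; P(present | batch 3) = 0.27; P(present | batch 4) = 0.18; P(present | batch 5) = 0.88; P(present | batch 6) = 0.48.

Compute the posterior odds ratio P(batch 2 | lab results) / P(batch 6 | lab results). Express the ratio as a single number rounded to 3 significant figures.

The normalizing constant cancels in an odds ratio, so compute prior × likelihood for the two hypotheses only:
  batch 2: 0.07 × 0.45 × 0.17 = 0.005355
  batch 6: 0.10 × 0.48 × 0.48 = 0.02304
Posterior odds = 0.005355 / 0.02304 ≈ 0.232.

0.232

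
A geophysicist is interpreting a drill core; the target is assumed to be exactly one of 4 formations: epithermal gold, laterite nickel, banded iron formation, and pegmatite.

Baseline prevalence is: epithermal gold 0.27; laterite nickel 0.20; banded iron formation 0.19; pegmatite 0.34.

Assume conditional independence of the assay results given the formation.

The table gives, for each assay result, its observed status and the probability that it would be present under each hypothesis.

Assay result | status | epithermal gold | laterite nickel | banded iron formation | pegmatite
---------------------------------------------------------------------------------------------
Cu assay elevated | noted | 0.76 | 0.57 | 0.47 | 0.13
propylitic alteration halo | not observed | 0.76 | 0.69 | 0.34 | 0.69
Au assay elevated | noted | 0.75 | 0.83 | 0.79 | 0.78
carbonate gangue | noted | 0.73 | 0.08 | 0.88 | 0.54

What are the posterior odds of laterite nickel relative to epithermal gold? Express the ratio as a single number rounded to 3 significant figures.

Unnormalized posterior weight (prior times the assay result likelihoods) for each of the two hypotheses (using 1 − P(present | H) for each absent assay result):
  laterite nickel: 0.20 × 0.57 × (1 − 0.69) × 0.83 × 0.08 = 0.0023466
  epithermal gold: 0.27 × 0.76 × (1 − 0.76) × 0.75 × 0.73 = 0.026963
Posterior odds = 0.0023466 / 0.026963 ≈ 0.0870.

0.0870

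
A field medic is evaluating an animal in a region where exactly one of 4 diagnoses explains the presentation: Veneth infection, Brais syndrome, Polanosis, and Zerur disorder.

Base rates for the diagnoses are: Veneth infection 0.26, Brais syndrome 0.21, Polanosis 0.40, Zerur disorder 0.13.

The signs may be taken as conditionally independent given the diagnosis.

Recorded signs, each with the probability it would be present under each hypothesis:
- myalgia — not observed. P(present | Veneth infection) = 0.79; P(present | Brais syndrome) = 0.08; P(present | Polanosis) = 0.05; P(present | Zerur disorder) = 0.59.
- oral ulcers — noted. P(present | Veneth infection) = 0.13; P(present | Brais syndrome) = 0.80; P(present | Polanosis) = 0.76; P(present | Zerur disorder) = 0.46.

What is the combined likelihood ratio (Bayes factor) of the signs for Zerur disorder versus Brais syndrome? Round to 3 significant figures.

Joint likelihood of the sign pattern under each hypothesis (using 1 − P(present | H) for each absent sign):
  Zerur disorder: (1 − 0.59) × 0.46 = 0.1886
  Brais syndrome: (1 − 0.08) × 0.80 = 0.736
Bayes factor = 0.1886 / 0.736 ≈ 0.256

0.256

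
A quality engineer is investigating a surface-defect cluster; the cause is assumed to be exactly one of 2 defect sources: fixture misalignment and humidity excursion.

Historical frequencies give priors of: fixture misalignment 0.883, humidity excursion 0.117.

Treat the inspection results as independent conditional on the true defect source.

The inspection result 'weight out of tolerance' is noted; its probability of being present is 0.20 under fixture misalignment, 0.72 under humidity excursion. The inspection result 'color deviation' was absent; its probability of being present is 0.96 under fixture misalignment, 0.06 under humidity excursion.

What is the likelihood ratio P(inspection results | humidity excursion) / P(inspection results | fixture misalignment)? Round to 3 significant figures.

84.6

Joint likelihood of the inspection result pattern under each hypothesis (using 1 − P(present | H) for each absent inspection result):
  humidity excursion: 0.72 × (1 − 0.06) = 0.6768
  fixture misalignment: 0.20 × (1 − 0.96) = 0.008
Bayes factor = 0.6768 / 0.008 ≈ 84.6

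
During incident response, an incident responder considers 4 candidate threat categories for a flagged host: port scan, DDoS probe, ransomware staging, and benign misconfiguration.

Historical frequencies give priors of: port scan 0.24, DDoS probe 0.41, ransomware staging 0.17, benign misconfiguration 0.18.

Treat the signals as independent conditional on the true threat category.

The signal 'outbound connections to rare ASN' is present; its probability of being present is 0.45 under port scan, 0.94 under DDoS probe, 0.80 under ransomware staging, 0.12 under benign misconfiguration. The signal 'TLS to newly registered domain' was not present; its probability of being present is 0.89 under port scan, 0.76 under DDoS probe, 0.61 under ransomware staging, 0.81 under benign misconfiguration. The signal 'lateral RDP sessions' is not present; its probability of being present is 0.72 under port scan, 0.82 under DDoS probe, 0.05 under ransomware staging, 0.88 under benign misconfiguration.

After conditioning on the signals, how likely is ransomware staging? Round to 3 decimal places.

For each hypothesis, the unnormalized posterior weight is prior × product of the signal likelihoods (using 1 − P(present | H) for each absent signal):
  port scan: 0.24 × 0.45 × (1 − 0.89) × (1 − 0.72) = 0.0033264
  DDoS probe: 0.41 × 0.94 × (1 − 0.76) × (1 − 0.82) = 0.016649
  ransomware staging: 0.17 × 0.80 × (1 − 0.61) × (1 − 0.05) = 0.050388
  benign misconfiguration: 0.18 × 0.12 × (1 − 0.81) × (1 − 0.88) = 0.00049248
Marginal likelihood of the evidence = 0.070856.
P(ransomware staging | evidence) = 0.050388 / 0.070856 ≈ 0.711.

0.711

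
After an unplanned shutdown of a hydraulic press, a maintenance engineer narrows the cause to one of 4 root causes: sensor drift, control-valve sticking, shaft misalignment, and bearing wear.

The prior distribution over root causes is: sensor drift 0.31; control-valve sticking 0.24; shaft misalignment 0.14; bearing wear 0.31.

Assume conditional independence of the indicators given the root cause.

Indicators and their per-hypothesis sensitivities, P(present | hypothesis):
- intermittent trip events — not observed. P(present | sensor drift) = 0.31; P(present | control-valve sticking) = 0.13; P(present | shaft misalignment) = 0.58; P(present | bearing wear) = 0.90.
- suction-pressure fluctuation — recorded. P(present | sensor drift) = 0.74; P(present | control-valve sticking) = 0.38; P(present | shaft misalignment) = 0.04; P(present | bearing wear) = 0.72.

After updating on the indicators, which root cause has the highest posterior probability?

Multiply each prior by the joint likelihood of the indicator pattern (using 1 − P(present | H) for each absent indicator):
  sensor drift: 0.31 × (1 − 0.31) × 0.74 = 0.15829
  control-valve sticking: 0.24 × (1 − 0.13) × 0.38 = 0.079344
  shaft misalignment: 0.14 × (1 − 0.58) × 0.04 = 0.002352
  bearing wear: 0.31 × (1 − 0.90) × 0.72 = 0.02232
The unnormalized weights sum to 0.2623.
P(sensor drift | evidence) ≈ 0.15829 / 0.2623 ≈ 0.603
P(control-valve sticking | evidence) ≈ 0.079344 / 0.2623 ≈ 0.302
P(shaft misalignment | evidence) ≈ 0.002352 / 0.2623 ≈ 0.009
P(bearing wear | evidence) ≈ 0.02232 / 0.2623 ≈ 0.085
The largest is 0.603, so sensor drift is most probable.

sensor drift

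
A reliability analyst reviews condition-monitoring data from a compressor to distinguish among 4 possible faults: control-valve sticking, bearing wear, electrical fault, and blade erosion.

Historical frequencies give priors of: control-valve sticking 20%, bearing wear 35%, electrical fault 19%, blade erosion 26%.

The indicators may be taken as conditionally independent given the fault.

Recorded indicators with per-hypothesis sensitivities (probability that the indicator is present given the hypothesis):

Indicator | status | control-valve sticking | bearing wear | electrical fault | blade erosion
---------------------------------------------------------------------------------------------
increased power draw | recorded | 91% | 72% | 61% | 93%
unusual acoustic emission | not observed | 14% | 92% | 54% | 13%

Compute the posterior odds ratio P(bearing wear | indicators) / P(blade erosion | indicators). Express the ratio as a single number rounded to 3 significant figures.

0.0958

Unnormalized posterior weight (prior times the indicator likelihoods) for each of the two hypotheses (using 1 − P(present | H) for each absent indicator):
  bearing wear: 0.35 × 0.72 × (1 − 0.92) = 0.02016
  blade erosion: 0.26 × 0.93 × (1 − 0.13) = 0.21037
Odds(bearing wear : blade erosion) = 0.02016 / 0.21037 ≈ 0.0958.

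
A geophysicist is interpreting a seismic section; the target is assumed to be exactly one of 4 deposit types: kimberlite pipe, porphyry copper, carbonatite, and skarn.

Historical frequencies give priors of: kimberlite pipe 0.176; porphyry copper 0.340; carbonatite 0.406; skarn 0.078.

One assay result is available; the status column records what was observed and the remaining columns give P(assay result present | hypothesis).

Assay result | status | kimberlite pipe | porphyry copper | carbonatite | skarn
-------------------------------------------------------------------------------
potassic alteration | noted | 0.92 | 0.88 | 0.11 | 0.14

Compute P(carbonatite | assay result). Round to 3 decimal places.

0.086

For each hypothesis, the unnormalized posterior weight is prior × likelihood:
  kimberlite pipe: 0.176 × 0.92 = 0.16192
  porphyry copper: 0.340 × 0.88 = 0.2992
  carbonatite: 0.406 × 0.11 = 0.04466
  skarn: 0.078 × 0.14 = 0.01092
Normalizing constant Z = 0.16192 + 0.2992 + 0.04466 + 0.01092 = 0.5167.
P(carbonatite | evidence) = 0.04466 / 0.5167 ≈ 0.086.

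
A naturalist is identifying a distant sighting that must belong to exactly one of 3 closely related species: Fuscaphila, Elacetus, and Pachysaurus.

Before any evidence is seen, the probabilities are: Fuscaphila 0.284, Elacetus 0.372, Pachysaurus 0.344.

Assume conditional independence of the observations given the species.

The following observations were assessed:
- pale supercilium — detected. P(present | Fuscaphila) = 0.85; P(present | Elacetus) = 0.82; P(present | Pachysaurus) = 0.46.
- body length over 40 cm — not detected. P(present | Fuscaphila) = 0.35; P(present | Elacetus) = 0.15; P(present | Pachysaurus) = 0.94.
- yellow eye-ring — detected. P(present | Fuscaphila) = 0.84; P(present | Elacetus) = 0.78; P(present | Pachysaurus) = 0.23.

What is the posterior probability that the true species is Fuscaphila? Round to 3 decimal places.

0.392

For each hypothesis, the unnormalized posterior weight is prior × product of the observation likelihoods (using 1 − P(present | H) for each absent observation):
  Fuscaphila: 0.284 × 0.85 × (1 − 0.35) × 0.84 = 0.1318
  Elacetus: 0.372 × 0.82 × (1 − 0.15) × 0.78 = 0.20224
  Pachysaurus: 0.344 × 0.46 × (1 − 0.94) × 0.23 = 0.0021837
Normalizing constant Z = 0.1318 + 0.20224 + 0.0021837 = 0.33623.
P(Fuscaphila | evidence) = 0.1318 / 0.33623 ≈ 0.392.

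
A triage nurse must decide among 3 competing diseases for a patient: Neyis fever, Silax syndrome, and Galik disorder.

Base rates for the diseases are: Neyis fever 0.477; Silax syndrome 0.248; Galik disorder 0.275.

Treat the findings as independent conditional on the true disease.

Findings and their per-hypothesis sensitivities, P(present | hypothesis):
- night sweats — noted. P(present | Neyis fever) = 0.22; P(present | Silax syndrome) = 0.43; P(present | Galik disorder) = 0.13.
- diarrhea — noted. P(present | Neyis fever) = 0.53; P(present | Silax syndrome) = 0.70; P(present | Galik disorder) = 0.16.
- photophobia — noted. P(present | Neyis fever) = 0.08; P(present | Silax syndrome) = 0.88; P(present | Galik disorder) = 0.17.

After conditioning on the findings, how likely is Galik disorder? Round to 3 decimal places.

By Bayes' rule with conditional independence, the unnormalized weight for each hypothesis is prior × ∏ likelihoods:
  Neyis fever: 0.477 × 0.22 × 0.53 × 0.08 = 0.0044495
  Silax syndrome: 0.248 × 0.43 × 0.70 × 0.88 = 0.06569
  Galik disorder: 0.275 × 0.13 × 0.16 × 0.17 = 0.0009724
Marginal likelihood of the evidence = 0.071112.
P(Galik disorder | evidence) = 0.0009724 / 0.071112 ≈ 0.014.

0.014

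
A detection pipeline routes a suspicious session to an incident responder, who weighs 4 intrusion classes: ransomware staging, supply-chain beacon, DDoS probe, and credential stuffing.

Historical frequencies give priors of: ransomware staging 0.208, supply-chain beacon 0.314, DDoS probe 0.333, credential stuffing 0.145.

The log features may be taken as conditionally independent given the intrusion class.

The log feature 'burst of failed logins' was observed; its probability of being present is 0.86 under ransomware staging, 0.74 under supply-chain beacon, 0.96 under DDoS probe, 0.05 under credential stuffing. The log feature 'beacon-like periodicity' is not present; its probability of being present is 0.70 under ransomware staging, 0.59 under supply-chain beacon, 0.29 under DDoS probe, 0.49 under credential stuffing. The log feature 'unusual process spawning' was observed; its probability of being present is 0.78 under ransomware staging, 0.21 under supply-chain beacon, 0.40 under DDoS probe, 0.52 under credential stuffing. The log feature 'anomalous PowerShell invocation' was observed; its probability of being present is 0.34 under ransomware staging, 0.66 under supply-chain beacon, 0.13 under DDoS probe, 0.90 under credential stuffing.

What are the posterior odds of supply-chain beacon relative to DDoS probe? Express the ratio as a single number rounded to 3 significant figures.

1.12

Posterior odds equal prior odds times the likelihood ratio; only the two competing hypotheses matter (using 1 − P(present | H) for each absent log feature).
  supply-chain beacon: 0.314 × 0.74 × (1 − 0.59) × 0.21 × 0.66 = 0.013204
  DDoS probe: 0.333 × 0.96 × (1 − 0.29) × 0.40 × 0.13 = 0.011803
Posterior odds = 0.013204 / 0.011803 ≈ 1.12.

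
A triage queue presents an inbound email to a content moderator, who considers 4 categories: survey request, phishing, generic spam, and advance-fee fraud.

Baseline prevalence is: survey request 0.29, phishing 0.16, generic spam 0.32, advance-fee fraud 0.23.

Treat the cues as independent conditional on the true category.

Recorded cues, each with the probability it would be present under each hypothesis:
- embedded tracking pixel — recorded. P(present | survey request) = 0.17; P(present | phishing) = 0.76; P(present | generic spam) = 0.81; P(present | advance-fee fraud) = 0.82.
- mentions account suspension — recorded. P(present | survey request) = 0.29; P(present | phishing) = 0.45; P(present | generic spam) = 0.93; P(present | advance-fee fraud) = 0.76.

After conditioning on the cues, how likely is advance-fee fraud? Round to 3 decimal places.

0.316

By Bayes' rule with conditional independence, the unnormalized weight for each hypothesis is prior × ∏ likelihoods:
  survey request: 0.29 × 0.17 × 0.29 = 0.014297
  phishing: 0.16 × 0.76 × 0.45 = 0.05472
  generic spam: 0.32 × 0.81 × 0.93 = 0.24106
  advance-fee fraud: 0.23 × 0.82 × 0.76 = 0.14334
Marginal likelihood of the evidence = 0.45341.
P(advance-fee fraud | evidence) = 0.14334 / 0.45341 ≈ 0.316.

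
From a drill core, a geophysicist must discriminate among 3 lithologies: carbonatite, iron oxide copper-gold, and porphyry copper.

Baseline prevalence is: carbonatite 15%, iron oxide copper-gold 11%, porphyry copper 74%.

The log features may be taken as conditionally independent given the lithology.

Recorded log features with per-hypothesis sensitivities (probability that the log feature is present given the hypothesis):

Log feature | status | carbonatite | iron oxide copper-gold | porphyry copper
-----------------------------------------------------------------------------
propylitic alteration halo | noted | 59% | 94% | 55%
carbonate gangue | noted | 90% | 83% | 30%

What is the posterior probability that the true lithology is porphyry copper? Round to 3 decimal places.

By Bayes' rule with conditional independence, the unnormalized weight for each hypothesis is prior × ∏ likelihoods:
  carbonatite: 0.15 × 0.59 × 0.90 = 0.07965
  iron oxide copper-gold: 0.11 × 0.94 × 0.83 = 0.085822
  porphyry copper: 0.74 × 0.55 × 0.30 = 0.1221
Marginal likelihood of the evidence = 0.28757.
P(porphyry copper | evidence) = 0.1221 / 0.28757 ≈ 0.425.

0.425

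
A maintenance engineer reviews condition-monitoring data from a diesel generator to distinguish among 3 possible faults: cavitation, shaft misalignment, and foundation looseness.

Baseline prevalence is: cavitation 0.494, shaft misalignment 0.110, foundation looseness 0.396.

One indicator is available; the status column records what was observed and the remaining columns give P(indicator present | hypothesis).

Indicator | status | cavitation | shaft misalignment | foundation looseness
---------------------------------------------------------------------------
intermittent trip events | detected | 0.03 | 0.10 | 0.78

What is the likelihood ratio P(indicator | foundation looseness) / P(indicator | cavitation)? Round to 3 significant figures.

26.0

Likelihood of this indicator under each hypothesis:
  foundation looseness: 0.78
  cavitation: 0.03
Bayes factor = 0.78 / 0.03 ≈ 26.0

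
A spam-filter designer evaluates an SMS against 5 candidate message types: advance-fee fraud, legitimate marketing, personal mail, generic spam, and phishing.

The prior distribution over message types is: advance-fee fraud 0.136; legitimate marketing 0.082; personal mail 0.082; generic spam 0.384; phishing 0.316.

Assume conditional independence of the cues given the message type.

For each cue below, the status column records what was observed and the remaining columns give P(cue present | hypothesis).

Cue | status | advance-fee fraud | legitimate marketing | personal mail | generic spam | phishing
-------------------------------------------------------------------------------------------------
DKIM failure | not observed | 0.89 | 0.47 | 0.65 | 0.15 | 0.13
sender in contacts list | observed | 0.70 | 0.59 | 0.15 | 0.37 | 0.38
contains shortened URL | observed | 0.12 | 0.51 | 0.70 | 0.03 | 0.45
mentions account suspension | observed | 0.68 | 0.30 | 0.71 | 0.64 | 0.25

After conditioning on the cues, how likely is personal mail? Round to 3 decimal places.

0.102

For each hypothesis, the unnormalized posterior weight is prior × product of the cue likelihoods (using 1 − P(present | H) for each absent cue):
  advance-fee fraud: 0.136 × (1 − 0.89) × 0.70 × 0.12 × 0.68 = 0.00085452
  legitimate marketing: 0.082 × (1 − 0.47) × 0.59 × 0.51 × 0.30 = 0.0039231
  personal mail: 0.082 × (1 − 0.65) × 0.15 × 0.70 × 0.71 = 0.0021396
  generic spam: 0.384 × (1 − 0.15) × 0.37 × 0.03 × 0.64 = 0.0023187
  phishing: 0.316 × (1 − 0.13) × 0.38 × 0.45 × 0.25 = 0.011753
Marginal likelihood of the evidence = 0.020989.
P(personal mail | evidence) = 0.0021396 / 0.020989 ≈ 0.102.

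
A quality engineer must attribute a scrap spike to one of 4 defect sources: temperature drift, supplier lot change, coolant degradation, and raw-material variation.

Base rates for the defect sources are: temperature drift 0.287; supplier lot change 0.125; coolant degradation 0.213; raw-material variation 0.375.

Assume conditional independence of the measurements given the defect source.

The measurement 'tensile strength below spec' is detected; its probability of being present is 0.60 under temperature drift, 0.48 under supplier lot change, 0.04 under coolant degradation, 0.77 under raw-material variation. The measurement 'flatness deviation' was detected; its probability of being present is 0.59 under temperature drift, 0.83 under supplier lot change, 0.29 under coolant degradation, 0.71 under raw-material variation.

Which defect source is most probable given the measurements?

Multiply each prior by the joint likelihood of the measurement pattern:
  temperature drift: 0.287 × 0.60 × 0.59 = 0.1016
  supplier lot change: 0.125 × 0.48 × 0.83 = 0.0498
  coolant degradation: 0.213 × 0.04 × 0.29 = 0.0024708
  raw-material variation: 0.375 × 0.77 × 0.71 = 0.20501
Normalizing constant Z = 0.1016 + 0.0498 + 0.0024708 + 0.20501 = 0.35888.
P(temperature drift | evidence) ≈ 0.1016 / 0.35888 ≈ 0.283
P(supplier lot change | evidence) ≈ 0.0498 / 0.35888 ≈ 0.139
P(coolant degradation | evidence) ≈ 0.0024708 / 0.35888 ≈ 0.007
P(raw-material variation | evidence) ≈ 0.20501 / 0.35888 ≈ 0.571
The largest is 0.571, so raw-material variation is most probable.

raw-material variation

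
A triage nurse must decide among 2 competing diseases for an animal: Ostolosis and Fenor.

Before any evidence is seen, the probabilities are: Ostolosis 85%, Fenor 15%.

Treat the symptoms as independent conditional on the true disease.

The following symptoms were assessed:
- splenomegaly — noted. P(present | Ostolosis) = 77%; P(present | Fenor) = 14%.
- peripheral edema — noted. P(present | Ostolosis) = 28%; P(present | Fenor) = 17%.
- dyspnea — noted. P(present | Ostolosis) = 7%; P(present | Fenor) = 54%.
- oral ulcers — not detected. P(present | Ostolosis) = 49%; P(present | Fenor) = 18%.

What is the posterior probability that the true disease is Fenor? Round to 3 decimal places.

0.195

By Bayes' rule with conditional independence, the unnormalized weight for each hypothesis is prior × ∏ likelihoods (using 1 − P(present | H) for each absent symptom):
  Ostolosis: 0.85 × 0.77 × 0.28 × 0.07 × (1 − 0.49) = 0.0065424
  Fenor: 0.15 × 0.14 × 0.17 × 0.54 × (1 − 0.18) = 0.0015808
The unnormalized weights sum to 0.0081232.
P(Fenor | evidence) = 0.0015808 / 0.0081232 ≈ 0.195.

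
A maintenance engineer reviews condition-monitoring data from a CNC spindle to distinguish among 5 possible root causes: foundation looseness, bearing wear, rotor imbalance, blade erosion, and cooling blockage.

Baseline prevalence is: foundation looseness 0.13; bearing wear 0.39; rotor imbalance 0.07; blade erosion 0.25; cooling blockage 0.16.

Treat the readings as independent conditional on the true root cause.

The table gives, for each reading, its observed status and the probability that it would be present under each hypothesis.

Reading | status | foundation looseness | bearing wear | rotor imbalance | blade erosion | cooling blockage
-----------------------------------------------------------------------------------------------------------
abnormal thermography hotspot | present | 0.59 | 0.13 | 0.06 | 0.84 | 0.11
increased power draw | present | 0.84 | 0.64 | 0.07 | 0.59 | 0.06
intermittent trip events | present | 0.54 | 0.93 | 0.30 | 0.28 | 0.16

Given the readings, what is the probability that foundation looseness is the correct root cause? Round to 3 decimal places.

By Bayes' rule with conditional independence, the unnormalized weight for each hypothesis is prior × ∏ likelihoods:
  foundation looseness: 0.13 × 0.59 × 0.84 × 0.54 = 0.034791
  bearing wear: 0.39 × 0.13 × 0.64 × 0.93 = 0.030177
  rotor imbalance: 0.07 × 0.06 × 0.07 × 0.30 = 8.82e-05
  blade erosion: 0.25 × 0.84 × 0.59 × 0.28 = 0.034692
  cooling blockage: 0.16 × 0.11 × 0.06 × 0.16 = 0.00016896
The unnormalized weights sum to 0.099917.
P(foundation looseness | evidence) = 0.034791 / 0.099917 ≈ 0.348.

0.348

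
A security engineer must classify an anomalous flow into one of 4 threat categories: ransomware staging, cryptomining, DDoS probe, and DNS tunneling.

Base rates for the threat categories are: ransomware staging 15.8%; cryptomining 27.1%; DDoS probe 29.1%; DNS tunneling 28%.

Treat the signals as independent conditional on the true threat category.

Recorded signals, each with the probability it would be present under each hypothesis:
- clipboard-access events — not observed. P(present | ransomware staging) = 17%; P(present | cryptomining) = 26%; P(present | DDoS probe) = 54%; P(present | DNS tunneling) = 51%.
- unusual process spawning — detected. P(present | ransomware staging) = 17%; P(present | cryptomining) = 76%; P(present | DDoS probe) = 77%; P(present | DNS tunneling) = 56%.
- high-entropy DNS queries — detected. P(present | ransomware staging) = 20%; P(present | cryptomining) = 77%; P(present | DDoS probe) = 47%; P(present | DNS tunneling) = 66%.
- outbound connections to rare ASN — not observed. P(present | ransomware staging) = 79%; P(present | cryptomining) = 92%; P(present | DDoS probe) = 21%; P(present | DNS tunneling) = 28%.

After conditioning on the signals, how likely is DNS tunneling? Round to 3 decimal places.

For each hypothesis, the unnormalized posterior weight is prior × product of the signal likelihoods (using 1 − P(present | H) for each absent signal):
  ransomware staging: 0.158 × (1 − 0.17) × 0.17 × 0.20 × (1 − 0.79) = 0.00093634
  cryptomining: 0.271 × (1 − 0.26) × 0.76 × 0.77 × (1 − 0.92) = 0.0093885
  DDoS probe: 0.291 × (1 − 0.54) × 0.77 × 0.47 × (1 − 0.21) = 0.038271
  DNS tunneling: 0.280 × (1 − 0.51) × 0.56 × 0.66 × (1 − 0.28) = 0.036511
The unnormalized weights sum to 0.085106.
P(DNS tunneling | evidence) = 0.036511 / 0.085106 ≈ 0.429.

0.429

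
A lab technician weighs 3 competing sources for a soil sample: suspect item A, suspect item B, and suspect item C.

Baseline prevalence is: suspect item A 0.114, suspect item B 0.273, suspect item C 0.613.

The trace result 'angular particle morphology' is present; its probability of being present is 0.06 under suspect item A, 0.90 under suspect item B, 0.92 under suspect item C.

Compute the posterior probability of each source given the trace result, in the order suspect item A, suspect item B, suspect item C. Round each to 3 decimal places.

0.008, 0.301, 0.691

By Bayes' rule, the unnormalized weight for each hypothesis is prior × likelihood:
  suspect item A: 0.114 × 0.06 = 0.00684
  suspect item B: 0.273 × 0.90 = 0.2457
  suspect item C: 0.613 × 0.92 = 0.56396
The unnormalized weights sum to 0.8165.
P(suspect item A | evidence) = 0.00684 / 0.8165 ≈ 0.008
P(suspect item B | evidence) = 0.2457 / 0.8165 ≈ 0.301
P(suspect item C | evidence) = 0.56396 / 0.8165 ≈ 0.691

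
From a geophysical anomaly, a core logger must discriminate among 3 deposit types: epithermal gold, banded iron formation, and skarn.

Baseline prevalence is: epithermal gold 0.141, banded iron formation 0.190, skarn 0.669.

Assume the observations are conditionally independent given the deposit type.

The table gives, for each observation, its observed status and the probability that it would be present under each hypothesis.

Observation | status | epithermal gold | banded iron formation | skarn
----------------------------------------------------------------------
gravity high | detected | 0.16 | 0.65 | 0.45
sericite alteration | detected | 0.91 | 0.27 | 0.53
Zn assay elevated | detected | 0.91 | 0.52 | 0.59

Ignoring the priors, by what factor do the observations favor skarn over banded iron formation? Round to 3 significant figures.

1.54

Take the product of per-observation likelihoods under each hypothesis, then divide.
  skarn: 0.45 × 0.53 × 0.59 = 0.14072
  banded iron formation: 0.65 × 0.27 × 0.52 = 0.09126
Bayes factor = 0.14072 / 0.09126 ≈ 1.54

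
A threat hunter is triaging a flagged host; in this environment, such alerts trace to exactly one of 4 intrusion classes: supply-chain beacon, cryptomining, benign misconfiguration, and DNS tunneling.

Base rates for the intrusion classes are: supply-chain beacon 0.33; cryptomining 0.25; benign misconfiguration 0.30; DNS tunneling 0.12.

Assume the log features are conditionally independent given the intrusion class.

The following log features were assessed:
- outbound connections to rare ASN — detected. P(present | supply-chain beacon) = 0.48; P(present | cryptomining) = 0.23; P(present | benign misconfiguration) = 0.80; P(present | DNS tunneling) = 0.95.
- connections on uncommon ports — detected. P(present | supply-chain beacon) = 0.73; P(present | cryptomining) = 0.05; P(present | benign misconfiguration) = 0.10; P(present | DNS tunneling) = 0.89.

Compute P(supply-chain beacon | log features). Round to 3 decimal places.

0.474

Multiply each prior by the joint likelihood of the log feature pattern:
  supply-chain beacon: 0.33 × 0.48 × 0.73 = 0.11563
  cryptomining: 0.25 × 0.23 × 0.05 = 0.002875
  benign misconfiguration: 0.30 × 0.80 × 0.10 = 0.024
  DNS tunneling: 0.12 × 0.95 × 0.89 = 0.10146
Marginal likelihood of the evidence = 0.24397.
P(supply-chain beacon | evidence) = 0.11563 / 0.24397 ≈ 0.474.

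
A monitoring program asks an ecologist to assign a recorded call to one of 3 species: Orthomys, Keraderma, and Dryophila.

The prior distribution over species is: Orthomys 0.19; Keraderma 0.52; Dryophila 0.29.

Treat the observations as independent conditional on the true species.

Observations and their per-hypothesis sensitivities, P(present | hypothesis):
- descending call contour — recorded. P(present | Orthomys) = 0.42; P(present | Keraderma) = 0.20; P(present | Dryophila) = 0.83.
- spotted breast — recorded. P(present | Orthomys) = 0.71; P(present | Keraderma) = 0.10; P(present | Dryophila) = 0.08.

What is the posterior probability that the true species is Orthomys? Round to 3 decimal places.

Multiply each prior by the joint likelihood of the evidence pattern:
  Orthomys: 0.19 × 0.42 × 0.71 = 0.056658
  Keraderma: 0.52 × 0.20 × 0.10 = 0.0104
  Dryophila: 0.29 × 0.83 × 0.08 = 0.019256
Marginal likelihood of the evidence = 0.086314.
P(Orthomys | evidence) = 0.056658 / 0.086314 ≈ 0.656.

0.656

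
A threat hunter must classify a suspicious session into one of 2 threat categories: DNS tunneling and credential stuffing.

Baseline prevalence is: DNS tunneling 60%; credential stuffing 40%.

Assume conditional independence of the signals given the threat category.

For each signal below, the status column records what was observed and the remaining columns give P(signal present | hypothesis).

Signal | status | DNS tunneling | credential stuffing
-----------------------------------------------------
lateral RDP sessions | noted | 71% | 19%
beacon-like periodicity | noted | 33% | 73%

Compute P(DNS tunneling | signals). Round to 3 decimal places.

0.717

Multiply each prior by the joint likelihood of the signal pattern:
  DNS tunneling: 0.60 × 0.71 × 0.33 = 0.14058
  credential stuffing: 0.40 × 0.19 × 0.73 = 0.05548
Marginal likelihood of the evidence = 0.19606.
P(DNS tunneling | evidence) = 0.14058 / 0.19606 ≈ 0.717.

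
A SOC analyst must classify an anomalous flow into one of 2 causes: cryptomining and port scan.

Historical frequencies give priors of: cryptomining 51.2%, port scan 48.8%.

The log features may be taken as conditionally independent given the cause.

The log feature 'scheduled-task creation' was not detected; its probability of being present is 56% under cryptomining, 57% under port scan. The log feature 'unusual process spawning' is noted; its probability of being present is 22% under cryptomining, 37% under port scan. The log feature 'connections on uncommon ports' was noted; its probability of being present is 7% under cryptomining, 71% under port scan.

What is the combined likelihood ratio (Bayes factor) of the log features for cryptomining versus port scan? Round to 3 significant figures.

The Bayes factor is the ratio of the joint likelihoods of the log feature pattern under the two hypotheses (using 1 − P(present | H) for each absent log feature).
  cryptomining: (1 − 0.56) × 0.22 × 0.07 = 0.006776
  port scan: (1 − 0.57) × 0.37 × 0.71 = 0.11296
Bayes factor = 0.006776 / 0.11296 ≈ 0.0600

0.0600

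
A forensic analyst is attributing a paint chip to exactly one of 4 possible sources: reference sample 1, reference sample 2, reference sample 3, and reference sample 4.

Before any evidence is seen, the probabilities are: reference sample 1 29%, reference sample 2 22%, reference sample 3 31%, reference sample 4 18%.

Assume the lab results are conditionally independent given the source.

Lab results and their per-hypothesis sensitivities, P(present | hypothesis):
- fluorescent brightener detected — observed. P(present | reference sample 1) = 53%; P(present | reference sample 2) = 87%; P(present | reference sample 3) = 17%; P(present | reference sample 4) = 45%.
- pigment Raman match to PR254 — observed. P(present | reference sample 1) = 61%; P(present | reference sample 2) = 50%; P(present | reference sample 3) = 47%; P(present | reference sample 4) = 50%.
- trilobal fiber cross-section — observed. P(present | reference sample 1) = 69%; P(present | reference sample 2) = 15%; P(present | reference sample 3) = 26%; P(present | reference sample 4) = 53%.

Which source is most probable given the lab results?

By Bayes' rule with conditional independence, the unnormalized weight for each hypothesis is prior × ∏ likelihoods:
  reference sample 1: 0.29 × 0.53 × 0.61 × 0.69 = 0.064692
  reference sample 2: 0.22 × 0.87 × 0.50 × 0.15 = 0.014355
  reference sample 3: 0.31 × 0.17 × 0.47 × 0.26 = 0.0064399
  reference sample 4: 0.18 × 0.45 × 0.50 × 0.53 = 0.021465
The unnormalized weights sum to 0.10695.
P(reference sample 1 | evidence) ≈ 0.064692 / 0.10695 ≈ 0.605
P(reference sample 2 | evidence) ≈ 0.014355 / 0.10695 ≈ 0.134
P(reference sample 3 | evidence) ≈ 0.0064399 / 0.10695 ≈ 0.060
P(reference sample 4 | evidence) ≈ 0.021465 / 0.10695 ≈ 0.201
The largest is 0.605, so reference sample 1 is most probable.

reference sample 1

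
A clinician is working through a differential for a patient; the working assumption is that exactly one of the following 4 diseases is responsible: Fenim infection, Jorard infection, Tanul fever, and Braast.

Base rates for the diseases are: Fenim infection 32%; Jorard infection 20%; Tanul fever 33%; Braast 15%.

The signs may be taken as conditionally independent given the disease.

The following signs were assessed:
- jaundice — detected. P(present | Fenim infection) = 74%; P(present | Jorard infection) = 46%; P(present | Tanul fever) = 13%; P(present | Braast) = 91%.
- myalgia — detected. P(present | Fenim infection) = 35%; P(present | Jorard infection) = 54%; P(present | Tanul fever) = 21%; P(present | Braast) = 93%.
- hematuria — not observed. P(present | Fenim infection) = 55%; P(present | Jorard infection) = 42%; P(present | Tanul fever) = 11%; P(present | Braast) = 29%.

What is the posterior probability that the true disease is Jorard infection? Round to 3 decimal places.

By Bayes' rule with conditional independence, the unnormalized weight for each hypothesis is prior × ∏ likelihoods (using 1 − P(present | H) for each absent sign):
  Fenim infection: 0.32 × 0.74 × 0.35 × (1 − 0.55) = 0.037296
  Jorard infection: 0.20 × 0.46 × 0.54 × (1 − 0.42) = 0.028814
  Tanul fever: 0.33 × 0.13 × 0.21 × (1 − 0.11) = 0.008018
  Braast: 0.15 × 0.91 × 0.93 × (1 − 0.29) = 0.090131
Normalizing constant Z = 0.037296 + 0.028814 + 0.008018 + 0.090131 = 0.16426.
P(Jorard infection | evidence) = 0.028814 / 0.16426 ≈ 0.175.

0.175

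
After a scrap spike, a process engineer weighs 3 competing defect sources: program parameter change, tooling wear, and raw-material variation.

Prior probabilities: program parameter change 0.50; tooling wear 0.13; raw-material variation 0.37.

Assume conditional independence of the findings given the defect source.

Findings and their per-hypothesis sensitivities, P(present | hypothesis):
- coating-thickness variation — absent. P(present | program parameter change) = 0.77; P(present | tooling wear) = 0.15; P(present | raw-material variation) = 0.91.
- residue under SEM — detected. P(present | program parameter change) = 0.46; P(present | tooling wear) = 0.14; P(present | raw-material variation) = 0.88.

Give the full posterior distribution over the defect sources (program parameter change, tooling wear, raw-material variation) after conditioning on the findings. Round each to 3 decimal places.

Multiply each prior by the joint likelihood of the evidence pattern (using 1 − P(present | H) for each absent finding):
  program parameter change: 0.50 × (1 − 0.77) × 0.46 = 0.0529
  tooling wear: 0.13 × (1 − 0.15) × 0.14 = 0.01547
  raw-material variation: 0.37 × (1 − 0.91) × 0.88 = 0.029304
The unnormalized weights sum to 0.097674.
P(program parameter change | evidence) = 0.0529 / 0.097674 ≈ 0.542
P(tooling wear | evidence) = 0.01547 / 0.097674 ≈ 0.158
P(raw-material variation | evidence) = 0.029304 / 0.097674 ≈ 0.300

0.542, 0.158, 0.300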